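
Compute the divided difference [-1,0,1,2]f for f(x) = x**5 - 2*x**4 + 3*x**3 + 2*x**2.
4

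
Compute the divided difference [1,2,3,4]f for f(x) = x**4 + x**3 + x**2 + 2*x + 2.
11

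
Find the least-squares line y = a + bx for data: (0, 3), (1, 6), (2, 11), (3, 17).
a = 11/5, b = 47/10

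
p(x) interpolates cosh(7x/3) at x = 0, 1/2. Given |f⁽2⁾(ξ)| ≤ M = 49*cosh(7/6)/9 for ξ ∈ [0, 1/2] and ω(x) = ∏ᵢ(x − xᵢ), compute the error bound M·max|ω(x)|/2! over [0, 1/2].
49*cosh(7/6)/288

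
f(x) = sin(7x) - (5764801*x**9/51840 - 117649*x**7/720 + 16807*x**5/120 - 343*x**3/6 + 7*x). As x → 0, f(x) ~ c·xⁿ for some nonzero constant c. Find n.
11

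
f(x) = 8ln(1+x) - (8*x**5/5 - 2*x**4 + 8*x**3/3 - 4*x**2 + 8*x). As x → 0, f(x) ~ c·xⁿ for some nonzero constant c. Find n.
6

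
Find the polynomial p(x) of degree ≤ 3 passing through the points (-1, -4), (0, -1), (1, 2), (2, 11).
x**3 + 2*x - 1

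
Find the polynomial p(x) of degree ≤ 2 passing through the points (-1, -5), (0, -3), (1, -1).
2*x - 3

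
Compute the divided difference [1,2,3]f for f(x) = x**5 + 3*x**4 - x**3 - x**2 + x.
158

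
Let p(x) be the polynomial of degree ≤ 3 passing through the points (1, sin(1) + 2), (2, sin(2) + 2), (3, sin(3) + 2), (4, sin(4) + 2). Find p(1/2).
-35*sin(2)/16 + 21*sin(3)/16 - 5*sin(4)/16 + 35*sin(1)/16 + 2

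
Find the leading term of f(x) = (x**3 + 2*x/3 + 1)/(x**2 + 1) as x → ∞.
x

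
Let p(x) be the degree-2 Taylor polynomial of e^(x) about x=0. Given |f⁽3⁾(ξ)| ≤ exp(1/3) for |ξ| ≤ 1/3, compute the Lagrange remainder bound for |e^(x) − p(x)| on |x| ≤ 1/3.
exp(1/3)/162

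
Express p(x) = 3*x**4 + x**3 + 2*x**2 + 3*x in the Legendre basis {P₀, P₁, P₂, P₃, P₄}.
(19/15)P₀ + (18/5)P₁ + (64/21)P₂ + (2/5)P₃ + (24/35)P₄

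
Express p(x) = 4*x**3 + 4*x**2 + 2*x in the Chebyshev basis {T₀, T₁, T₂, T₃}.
(2)T₀ + (5)T₁ + (2)T₂ + T₃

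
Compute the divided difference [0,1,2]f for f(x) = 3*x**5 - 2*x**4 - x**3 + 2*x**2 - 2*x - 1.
30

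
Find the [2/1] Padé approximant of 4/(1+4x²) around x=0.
4 - 16*x**2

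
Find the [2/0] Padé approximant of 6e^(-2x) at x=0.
12*x**2 - 12*x + 6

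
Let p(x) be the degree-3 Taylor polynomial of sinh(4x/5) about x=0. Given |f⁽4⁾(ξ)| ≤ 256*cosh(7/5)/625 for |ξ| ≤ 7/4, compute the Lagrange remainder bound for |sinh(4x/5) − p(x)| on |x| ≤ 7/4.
2401*cosh(7/5)/15000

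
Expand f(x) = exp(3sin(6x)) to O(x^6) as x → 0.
1 + 18*x + 162*x**2 + 864*x**3 + 2430*x**4 - 7776*x**5/5 + O(x**6)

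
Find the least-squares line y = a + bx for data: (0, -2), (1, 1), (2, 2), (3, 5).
a = -9/5, b = 11/5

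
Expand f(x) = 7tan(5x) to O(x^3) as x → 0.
35*x + O(x**3)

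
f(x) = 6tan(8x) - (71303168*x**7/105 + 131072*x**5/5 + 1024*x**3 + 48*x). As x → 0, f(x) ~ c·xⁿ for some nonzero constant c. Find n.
9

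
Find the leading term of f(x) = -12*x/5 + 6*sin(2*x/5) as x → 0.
-8*x**3/125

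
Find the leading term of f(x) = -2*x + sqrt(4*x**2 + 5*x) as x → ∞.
5/4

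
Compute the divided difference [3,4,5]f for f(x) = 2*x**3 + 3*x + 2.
24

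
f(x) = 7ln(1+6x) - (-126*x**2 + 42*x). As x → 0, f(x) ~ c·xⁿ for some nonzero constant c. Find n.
3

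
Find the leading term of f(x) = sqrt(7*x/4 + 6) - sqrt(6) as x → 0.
7*sqrt(6)*x/48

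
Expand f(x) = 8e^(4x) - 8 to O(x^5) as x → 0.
32*x + 64*x**2 + 256*x**3/3 + 256*x**4/3 + O(x**5)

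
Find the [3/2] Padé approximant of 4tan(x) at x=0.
4*x*(15 - x**2)/(15*(1 - 2*x**2/5))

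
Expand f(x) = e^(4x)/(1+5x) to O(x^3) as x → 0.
1 - x + 13*x**2 + O(x**3)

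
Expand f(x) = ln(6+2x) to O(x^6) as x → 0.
log(6) + x/3 - x**2/18 + x**3/81 - x**4/324 + x**5/1215 + O(x**6)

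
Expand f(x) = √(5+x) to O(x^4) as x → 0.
sqrt(5) + sqrt(5)*x/10 - sqrt(5)*x**2/200 + sqrt(5)*x**3/2000 + O(x**4)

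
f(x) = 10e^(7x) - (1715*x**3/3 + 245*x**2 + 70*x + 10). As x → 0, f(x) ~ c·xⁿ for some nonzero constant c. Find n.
4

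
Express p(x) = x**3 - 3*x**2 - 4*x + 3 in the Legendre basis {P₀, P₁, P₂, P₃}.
(2)P₀ + (-17/5)P₁ + (-2)P₂ + (2/5)P₃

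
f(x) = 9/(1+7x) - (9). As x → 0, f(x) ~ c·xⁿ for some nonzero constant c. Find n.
1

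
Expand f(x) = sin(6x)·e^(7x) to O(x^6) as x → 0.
6*x + 42*x**2 + 111*x**3 + 91*x**4 - 4339*x**5/20 + O(x**6)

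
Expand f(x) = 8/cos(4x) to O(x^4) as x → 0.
8 + 64*x**2 + O(x**4)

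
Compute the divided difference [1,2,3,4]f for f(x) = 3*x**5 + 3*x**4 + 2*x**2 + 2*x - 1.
225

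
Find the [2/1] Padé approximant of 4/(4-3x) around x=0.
1/(1 - 3*x/4)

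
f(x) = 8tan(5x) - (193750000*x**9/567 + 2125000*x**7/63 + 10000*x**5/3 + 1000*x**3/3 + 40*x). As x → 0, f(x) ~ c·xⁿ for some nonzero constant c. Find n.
11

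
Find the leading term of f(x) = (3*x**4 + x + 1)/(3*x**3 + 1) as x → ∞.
x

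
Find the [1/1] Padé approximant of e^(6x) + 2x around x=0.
(23*x/4 + 1)/(1 - 9*x/4)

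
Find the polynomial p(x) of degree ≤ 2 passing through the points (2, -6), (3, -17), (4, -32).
-2*x**2 - x + 4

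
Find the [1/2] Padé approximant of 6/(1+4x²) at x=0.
6/(4*x**2 + 1)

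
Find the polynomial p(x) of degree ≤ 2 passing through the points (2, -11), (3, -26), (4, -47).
1 - 3*x**2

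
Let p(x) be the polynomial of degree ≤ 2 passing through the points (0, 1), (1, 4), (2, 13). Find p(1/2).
7/4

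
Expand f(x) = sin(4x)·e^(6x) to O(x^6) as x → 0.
4*x + 24*x**2 + 184*x**3/3 + 80*x**4 + 488*x**5/15 + O(x**6)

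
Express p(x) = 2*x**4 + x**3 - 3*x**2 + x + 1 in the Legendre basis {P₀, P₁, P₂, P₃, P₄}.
(2/5)P₀ + (8/5)P₁ + (-6/7)P₂ + (2/5)P₃ + (16/35)P₄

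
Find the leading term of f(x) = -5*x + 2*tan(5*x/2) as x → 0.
125*x**3/12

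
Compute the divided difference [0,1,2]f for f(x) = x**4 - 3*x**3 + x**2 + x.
-1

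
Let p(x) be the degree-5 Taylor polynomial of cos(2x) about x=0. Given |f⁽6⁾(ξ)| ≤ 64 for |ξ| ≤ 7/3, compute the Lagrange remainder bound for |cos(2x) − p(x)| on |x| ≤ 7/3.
470596/32805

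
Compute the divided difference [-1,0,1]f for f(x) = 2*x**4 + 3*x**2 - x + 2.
5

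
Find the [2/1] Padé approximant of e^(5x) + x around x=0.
(5*x**2/2 + 13*x/3 + 1)/(1 - 5*x/3)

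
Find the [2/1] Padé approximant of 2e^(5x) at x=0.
(25*x**2/3 + 20*x/3 + 2)/(1 - 5*x/3)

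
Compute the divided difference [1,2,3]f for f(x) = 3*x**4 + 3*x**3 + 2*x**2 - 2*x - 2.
95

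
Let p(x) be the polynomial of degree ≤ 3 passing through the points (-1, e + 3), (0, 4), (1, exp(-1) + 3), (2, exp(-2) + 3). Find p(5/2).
(-35*e + 35 + (69 - 5*e)*exp(2))*exp(-2)/16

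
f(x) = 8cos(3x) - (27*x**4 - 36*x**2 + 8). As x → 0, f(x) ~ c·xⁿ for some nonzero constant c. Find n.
6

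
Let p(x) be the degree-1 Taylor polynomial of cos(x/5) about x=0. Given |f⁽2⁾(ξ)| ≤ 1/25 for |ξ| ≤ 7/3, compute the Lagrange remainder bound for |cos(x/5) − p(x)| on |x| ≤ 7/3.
49/450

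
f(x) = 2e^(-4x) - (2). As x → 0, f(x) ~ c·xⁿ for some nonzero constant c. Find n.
1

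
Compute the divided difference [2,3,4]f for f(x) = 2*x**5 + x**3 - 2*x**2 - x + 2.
577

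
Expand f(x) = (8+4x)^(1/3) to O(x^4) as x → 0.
2 + x/3 - x**2/18 + 5*x**3/324 + O(x**4)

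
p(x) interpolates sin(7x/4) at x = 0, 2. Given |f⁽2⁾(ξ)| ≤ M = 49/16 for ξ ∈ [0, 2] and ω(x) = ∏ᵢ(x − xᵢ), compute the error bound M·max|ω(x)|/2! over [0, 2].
49/32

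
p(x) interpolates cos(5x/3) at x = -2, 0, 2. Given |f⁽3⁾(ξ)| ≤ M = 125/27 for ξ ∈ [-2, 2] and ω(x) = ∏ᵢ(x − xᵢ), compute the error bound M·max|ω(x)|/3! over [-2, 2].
1000*sqrt(3)/729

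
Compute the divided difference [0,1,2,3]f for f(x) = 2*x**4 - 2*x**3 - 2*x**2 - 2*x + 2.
10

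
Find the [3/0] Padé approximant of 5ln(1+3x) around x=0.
15*x*(6*x**2 - 3*x + 2)/2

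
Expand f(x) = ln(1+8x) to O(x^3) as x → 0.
8*x - 32*x**2 + O(x**3)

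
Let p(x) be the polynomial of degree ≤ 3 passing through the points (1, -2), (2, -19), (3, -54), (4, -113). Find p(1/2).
13/8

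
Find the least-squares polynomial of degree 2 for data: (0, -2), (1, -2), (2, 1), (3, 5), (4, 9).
-81/35 + (23/70)x + (9/14)x²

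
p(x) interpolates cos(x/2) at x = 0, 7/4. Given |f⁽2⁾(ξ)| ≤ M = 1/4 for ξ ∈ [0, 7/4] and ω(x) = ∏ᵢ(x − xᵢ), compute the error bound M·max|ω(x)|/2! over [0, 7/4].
49/512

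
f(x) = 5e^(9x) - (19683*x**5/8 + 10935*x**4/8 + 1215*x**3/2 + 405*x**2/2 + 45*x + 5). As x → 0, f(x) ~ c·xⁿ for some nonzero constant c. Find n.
6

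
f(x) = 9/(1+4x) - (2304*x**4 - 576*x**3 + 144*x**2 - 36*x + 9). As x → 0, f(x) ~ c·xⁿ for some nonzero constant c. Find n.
5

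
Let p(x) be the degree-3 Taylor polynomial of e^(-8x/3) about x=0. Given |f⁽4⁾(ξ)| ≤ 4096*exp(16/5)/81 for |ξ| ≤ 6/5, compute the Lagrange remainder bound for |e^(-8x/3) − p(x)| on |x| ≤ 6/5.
8192*exp(16/5)/1875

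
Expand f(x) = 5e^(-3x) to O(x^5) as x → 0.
5 - 15*x + 45*x**2/2 - 45*x**3/2 + 135*x**4/8 + O(x**5)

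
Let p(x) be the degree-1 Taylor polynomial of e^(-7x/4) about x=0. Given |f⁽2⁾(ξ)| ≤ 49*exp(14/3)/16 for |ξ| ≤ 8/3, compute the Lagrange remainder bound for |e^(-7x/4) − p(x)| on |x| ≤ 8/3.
98*exp(14/3)/9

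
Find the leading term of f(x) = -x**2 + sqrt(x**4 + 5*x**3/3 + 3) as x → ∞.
5*x/6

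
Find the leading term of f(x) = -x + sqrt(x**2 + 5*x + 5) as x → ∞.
5/2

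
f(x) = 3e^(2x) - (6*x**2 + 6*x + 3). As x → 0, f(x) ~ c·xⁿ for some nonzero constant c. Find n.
3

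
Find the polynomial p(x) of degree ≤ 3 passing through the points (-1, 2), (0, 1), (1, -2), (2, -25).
-3*x**3 - x**2 + x + 1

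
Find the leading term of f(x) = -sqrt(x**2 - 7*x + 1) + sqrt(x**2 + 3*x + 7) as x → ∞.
5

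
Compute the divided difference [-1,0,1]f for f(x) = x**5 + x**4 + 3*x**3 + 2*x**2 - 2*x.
3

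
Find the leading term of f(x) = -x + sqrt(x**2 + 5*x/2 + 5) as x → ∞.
5/4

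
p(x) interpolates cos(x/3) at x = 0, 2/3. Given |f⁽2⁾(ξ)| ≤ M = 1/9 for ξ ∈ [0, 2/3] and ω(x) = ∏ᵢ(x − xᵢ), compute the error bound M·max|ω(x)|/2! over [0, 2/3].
1/162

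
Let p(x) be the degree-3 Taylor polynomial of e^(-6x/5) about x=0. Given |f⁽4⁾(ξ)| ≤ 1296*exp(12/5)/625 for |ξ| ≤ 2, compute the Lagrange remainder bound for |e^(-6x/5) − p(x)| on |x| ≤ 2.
864*exp(12/5)/625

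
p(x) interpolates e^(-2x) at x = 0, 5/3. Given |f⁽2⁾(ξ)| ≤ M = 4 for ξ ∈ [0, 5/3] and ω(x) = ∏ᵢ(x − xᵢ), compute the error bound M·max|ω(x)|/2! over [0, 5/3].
25/18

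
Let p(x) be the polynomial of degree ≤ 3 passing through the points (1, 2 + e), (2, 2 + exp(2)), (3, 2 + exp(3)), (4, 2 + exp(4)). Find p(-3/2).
-105*exp(4)/16 - 495*exp(2)/16 + 2 + 231*e/16 + 385*exp(3)/16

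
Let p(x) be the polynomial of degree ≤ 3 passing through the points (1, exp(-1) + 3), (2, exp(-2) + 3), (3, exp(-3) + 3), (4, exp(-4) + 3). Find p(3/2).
(-5*e + 1 + 5*exp(3) + 15*exp(2) + 48*exp(4))*exp(-4)/16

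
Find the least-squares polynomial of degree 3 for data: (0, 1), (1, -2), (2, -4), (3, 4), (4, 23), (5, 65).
61/63 + (-47/27)x + (-587/252)x² + (113/108)x³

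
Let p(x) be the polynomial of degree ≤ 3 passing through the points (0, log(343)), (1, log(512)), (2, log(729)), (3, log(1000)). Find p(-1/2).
-315*log(2)/16 - 15*log(10)/16 + 63*log(3)/8 + 105*log(7)/16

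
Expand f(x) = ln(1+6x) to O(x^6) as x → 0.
6*x - 18*x**2 + 72*x**3 - 324*x**4 + 7776*x**5/5 + O(x**6)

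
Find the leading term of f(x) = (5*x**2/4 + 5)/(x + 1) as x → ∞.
5*x/4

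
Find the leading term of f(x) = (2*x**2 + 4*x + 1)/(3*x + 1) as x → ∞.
2*x/3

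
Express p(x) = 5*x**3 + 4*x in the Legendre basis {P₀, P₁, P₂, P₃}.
(7)P₁ + (2)P₃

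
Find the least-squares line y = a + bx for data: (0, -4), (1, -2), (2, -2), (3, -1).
a = -18/5, b = 9/10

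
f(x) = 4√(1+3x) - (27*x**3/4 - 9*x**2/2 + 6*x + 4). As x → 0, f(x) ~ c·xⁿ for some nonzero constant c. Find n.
4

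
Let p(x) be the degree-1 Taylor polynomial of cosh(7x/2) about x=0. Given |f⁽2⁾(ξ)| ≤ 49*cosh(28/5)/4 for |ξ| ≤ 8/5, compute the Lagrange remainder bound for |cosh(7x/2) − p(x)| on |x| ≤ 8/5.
392*cosh(28/5)/25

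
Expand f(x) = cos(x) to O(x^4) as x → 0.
1 - x**2/2 + O(x**4)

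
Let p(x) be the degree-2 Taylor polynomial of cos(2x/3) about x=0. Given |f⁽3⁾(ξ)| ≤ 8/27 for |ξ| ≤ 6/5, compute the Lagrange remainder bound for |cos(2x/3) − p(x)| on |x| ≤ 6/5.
32/375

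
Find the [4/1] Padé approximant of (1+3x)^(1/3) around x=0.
(x**4/3 - 8*x**3/15 + 6*x**2/5 + 16*x/5 + 1)/(11*x/5 + 1)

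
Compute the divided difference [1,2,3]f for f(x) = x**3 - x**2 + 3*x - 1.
5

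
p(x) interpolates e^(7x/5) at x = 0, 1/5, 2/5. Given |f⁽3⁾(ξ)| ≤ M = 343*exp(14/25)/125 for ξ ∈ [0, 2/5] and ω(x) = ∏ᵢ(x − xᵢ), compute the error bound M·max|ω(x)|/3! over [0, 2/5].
343*sqrt(3)*exp(14/25)/421875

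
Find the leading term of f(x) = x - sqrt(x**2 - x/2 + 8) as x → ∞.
1/4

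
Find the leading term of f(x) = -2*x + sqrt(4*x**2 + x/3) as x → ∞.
1/12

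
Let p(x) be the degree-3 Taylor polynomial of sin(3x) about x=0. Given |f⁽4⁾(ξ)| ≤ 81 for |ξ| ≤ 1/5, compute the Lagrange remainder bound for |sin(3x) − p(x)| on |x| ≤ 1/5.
27/5000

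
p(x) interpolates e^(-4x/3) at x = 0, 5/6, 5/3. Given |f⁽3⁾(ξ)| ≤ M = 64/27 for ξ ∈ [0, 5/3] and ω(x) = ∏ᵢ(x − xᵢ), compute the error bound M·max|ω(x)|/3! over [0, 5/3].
1000*sqrt(3)/19683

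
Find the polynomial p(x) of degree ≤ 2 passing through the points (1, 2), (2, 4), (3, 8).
x**2 - x + 2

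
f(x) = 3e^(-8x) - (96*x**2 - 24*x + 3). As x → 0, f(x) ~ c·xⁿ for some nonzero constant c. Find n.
3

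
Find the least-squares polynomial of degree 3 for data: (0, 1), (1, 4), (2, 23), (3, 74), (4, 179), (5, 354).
20/21 + (253/126)x + (-11/6)x² + (28/9)x³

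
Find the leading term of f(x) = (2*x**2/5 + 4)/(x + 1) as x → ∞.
2*x/5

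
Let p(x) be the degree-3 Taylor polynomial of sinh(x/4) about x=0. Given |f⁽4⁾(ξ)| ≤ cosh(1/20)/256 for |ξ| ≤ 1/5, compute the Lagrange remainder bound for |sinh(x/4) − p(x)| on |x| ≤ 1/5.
cosh(1/20)/3840000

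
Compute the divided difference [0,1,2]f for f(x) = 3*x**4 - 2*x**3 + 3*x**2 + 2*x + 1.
18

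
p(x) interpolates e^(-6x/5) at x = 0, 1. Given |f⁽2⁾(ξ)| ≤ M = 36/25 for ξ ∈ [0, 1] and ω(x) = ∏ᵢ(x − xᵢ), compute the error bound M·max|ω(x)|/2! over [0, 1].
9/50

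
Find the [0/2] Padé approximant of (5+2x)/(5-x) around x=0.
1/(6*x**2/25 - 3*x/5 + 1)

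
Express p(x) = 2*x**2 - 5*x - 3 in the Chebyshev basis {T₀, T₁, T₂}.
(-2)T₀ + (-5)T₁ + T₂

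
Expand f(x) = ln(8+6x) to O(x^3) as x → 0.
log(8) + 3*x/4 - 9*x**2/32 + O(x**3)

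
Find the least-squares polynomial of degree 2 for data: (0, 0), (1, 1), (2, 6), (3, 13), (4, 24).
-2/35 + (-2/7)x + (11/7)x²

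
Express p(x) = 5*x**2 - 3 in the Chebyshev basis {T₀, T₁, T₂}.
(-1/2)T₀ + (5/2)T₂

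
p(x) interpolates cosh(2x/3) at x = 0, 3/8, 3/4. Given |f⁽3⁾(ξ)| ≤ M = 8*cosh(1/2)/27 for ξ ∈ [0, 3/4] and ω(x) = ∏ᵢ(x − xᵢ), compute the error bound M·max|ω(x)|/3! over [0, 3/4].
sqrt(3)*cosh(1/2)/1728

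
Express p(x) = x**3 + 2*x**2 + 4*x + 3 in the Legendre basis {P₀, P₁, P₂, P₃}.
(11/3)P₀ + (23/5)P₁ + (4/3)P₂ + (2/5)P₃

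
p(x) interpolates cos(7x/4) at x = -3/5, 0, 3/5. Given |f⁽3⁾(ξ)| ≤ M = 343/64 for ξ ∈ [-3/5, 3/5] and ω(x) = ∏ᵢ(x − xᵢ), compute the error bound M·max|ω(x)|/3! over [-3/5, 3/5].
343*sqrt(3)/8000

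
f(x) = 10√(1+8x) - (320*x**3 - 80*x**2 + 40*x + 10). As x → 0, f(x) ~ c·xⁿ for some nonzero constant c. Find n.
4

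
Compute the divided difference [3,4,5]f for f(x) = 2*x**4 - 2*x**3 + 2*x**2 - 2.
172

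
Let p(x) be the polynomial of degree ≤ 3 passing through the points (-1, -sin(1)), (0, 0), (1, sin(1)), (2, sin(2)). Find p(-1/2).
-5*sin(1)/8 + sin(2)/16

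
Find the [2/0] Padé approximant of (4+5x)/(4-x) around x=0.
3*x**2/8 + 3*x/2 + 1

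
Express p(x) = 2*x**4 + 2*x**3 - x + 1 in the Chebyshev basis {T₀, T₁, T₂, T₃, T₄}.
(7/4)T₀ + (1/2)T₁ + T₂ + (1/2)T₃ + (1/4)T₄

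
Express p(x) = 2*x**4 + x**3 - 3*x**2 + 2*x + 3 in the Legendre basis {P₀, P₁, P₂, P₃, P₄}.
(12/5)P₀ + (13/5)P₁ + (-6/7)P₂ + (2/5)P₃ + (16/35)P₄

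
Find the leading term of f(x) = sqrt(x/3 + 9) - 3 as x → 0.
x/18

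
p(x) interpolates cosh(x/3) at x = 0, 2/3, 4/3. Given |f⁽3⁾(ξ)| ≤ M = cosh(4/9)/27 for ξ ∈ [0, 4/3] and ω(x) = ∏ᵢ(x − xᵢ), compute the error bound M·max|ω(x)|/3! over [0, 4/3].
8*sqrt(3)*cosh(4/9)/19683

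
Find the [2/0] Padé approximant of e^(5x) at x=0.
25*x**2/2 + 5*x + 1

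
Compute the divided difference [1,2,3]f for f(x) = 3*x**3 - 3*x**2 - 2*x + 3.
15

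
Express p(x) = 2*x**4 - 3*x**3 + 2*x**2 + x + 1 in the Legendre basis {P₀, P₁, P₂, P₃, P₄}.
(31/15)P₀ + (-4/5)P₁ + (52/21)P₂ + (-6/5)P₃ + (16/35)P₄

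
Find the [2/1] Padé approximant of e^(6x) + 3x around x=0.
(7*x + 1)/(1 - 2*x)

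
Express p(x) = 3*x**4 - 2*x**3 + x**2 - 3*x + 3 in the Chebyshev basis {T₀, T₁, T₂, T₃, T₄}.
(37/8)T₀ + (-9/2)T₁ + (2)T₂ + (-1/2)T₃ + (3/8)T₄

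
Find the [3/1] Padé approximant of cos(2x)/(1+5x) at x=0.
(2*x**3/15 - 140*x**2/69 + 2*x/345 + 1)/(1727*x/345 + 1)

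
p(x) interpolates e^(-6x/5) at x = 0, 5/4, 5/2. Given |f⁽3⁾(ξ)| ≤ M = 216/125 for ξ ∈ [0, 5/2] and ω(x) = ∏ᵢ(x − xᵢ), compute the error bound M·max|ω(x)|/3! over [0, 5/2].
sqrt(3)/8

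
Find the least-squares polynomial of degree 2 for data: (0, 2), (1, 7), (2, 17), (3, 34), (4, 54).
66/35 + (177/70)x + (37/14)x²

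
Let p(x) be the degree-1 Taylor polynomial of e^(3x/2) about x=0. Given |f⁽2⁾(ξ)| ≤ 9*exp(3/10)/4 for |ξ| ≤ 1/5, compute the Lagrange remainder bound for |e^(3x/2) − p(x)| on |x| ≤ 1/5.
9*exp(3/10)/200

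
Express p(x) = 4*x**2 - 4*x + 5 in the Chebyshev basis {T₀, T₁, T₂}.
(7)T₀ + (-4)T₁ + (2)T₂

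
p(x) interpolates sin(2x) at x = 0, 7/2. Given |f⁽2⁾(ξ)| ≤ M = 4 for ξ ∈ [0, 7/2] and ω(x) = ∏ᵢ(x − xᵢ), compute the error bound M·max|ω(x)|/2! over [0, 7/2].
49/8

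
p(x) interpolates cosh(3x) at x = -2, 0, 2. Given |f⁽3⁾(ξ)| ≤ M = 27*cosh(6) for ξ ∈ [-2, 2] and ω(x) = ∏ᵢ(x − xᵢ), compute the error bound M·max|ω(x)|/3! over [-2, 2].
8*sqrt(3)*cosh(6)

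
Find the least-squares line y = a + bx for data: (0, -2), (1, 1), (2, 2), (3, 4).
a = -8/5, b = 19/10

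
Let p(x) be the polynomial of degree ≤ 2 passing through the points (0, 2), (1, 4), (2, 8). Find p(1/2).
11/4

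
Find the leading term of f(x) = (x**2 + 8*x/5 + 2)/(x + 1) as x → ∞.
x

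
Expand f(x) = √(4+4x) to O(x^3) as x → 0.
2 + x - x**2/4 + O(x**3)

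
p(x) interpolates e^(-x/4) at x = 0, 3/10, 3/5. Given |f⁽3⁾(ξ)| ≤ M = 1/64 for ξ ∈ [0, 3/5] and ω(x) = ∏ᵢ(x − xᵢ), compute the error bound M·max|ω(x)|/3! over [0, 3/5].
sqrt(3)/64000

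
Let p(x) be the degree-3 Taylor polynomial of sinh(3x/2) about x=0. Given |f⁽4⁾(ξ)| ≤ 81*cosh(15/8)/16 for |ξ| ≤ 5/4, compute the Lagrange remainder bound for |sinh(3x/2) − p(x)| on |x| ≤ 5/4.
16875*cosh(15/8)/32768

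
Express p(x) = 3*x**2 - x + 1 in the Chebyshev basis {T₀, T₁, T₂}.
(5/2)T₀ - T₁ + (3/2)T₂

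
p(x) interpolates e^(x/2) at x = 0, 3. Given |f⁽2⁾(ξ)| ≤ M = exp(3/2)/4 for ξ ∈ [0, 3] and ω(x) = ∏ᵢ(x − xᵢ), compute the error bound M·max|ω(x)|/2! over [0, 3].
9*exp(3/2)/32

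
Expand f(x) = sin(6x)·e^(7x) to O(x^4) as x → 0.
6*x + 42*x**2 + 111*x**3 + O(x**4)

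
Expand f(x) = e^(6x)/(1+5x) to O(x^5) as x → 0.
1 + x + 13*x**2 - 29*x**3 + 199*x**4 + O(x**5)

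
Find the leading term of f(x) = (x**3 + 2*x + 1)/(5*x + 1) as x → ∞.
x**2/5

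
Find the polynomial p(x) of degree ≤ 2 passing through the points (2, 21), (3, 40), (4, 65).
3*x**2 + 4*x + 1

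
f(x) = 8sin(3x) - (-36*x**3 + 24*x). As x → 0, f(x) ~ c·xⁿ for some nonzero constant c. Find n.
5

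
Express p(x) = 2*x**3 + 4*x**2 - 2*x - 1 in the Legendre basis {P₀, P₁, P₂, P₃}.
(1/3)P₀ + (-4/5)P₁ + (8/3)P₂ + (4/5)P₃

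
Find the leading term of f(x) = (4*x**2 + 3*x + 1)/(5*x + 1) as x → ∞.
4*x/5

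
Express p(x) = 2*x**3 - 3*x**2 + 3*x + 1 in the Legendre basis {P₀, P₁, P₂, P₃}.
(21/5)P₁ + (-2)P₂ + (4/5)P₃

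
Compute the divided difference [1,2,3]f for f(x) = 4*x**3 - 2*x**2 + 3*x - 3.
22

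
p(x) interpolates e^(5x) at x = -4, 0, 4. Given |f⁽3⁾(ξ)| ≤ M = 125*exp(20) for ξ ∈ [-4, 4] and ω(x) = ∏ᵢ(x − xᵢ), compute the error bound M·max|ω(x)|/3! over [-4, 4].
8000*sqrt(3)*exp(20)/27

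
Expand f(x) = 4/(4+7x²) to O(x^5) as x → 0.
1 - 7*x**2/4 + 49*x**4/16 + O(x**5)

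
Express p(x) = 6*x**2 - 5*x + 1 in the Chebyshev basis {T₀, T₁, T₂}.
(4)T₀ + (-5)T₁ + (3)T₂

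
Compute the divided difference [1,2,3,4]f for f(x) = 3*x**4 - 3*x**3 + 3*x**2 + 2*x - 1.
27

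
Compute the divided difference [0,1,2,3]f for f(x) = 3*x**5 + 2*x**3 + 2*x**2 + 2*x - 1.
77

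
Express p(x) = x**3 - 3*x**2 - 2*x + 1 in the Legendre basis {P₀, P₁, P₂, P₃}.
(-7/5)P₁ + (-2)P₂ + (2/5)P₃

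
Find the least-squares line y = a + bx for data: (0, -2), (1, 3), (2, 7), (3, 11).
a = -17/10, b = 43/10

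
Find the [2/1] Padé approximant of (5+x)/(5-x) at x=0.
(x/5 + 1)/(1 - x/5)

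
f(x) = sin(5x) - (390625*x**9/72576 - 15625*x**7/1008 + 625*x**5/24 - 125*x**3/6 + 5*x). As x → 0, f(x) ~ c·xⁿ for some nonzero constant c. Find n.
11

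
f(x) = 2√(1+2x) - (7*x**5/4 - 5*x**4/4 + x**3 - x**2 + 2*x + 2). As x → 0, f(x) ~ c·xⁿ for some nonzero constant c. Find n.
6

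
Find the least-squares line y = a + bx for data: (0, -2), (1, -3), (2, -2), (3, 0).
a = -14/5, b = 7/10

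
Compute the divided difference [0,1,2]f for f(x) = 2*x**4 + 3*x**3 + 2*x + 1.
23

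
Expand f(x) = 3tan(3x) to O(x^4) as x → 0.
9*x + 27*x**3 + O(x**4)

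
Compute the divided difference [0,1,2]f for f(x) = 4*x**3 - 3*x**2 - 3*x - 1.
9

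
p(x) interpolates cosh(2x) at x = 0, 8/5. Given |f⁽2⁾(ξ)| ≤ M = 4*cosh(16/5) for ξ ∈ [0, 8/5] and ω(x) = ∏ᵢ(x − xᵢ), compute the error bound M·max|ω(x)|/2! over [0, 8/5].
32*cosh(16/5)/25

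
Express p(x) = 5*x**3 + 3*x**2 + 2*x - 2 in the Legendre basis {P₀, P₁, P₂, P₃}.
-P₀ + (5)P₁ + (2)P₂ + (2)P₃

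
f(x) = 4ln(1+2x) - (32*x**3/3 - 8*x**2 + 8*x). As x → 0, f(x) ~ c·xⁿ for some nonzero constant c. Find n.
4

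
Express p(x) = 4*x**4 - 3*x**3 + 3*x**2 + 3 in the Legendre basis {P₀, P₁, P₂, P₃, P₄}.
(24/5)P₀ + (-9/5)P₁ + (30/7)P₂ + (-6/5)P₃ + (32/35)P₄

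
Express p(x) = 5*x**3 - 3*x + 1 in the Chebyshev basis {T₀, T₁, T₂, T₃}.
T₀ + (3/4)T₁ + (5/4)T₃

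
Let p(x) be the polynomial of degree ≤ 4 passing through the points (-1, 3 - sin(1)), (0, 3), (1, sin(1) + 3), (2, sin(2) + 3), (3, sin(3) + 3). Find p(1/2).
-5*sin(2)/32 + 3*sin(3)/128 + 95*sin(1)/128 + 3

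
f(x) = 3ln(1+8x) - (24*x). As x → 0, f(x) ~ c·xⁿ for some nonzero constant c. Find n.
2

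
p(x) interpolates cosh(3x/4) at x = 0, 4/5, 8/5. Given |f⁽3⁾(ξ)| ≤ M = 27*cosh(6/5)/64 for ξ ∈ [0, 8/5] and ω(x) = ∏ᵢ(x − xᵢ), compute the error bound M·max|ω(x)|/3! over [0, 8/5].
sqrt(3)*cosh(6/5)/125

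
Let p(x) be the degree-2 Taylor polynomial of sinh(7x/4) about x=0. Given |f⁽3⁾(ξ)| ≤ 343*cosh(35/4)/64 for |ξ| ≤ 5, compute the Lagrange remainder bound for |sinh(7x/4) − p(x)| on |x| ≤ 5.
42875*cosh(35/4)/384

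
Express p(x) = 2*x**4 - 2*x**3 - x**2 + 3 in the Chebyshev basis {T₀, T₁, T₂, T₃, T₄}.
(13/4)T₀ + (-3/2)T₁ + (1/2)T₂ + (-1/2)T₃ + (1/4)T₄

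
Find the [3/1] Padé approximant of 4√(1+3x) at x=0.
(-27*x**3/16 + 27*x**2/4 + 27*x/2 + 4)/(15*x/8 + 1)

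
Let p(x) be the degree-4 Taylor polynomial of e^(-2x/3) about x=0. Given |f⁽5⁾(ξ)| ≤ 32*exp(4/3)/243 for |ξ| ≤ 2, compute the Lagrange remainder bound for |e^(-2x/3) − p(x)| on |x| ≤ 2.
128*exp(4/3)/3645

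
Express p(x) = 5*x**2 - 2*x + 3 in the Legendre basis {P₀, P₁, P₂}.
(14/3)P₀ + (-2)P₁ + (10/3)P₂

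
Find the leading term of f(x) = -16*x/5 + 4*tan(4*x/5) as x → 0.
256*x**3/375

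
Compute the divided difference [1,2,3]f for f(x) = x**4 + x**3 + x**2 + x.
32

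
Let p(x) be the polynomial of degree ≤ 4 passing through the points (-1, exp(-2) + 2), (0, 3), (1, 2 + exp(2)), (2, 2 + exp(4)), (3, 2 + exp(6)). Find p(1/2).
(-5 + (-20*exp(4) + 316 + 90*exp(2) + 3*exp(6))*exp(2))*exp(-2)/128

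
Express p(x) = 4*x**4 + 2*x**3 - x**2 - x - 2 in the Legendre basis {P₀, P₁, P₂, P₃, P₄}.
(-23/15)P₀ + (1/5)P₁ + (34/21)P₂ + (4/5)P₃ + (32/35)P₄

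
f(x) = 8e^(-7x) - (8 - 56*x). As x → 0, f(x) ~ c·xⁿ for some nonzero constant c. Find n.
2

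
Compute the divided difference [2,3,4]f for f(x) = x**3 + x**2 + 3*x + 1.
10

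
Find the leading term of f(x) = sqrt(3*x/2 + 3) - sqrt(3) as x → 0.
sqrt(3)*x/4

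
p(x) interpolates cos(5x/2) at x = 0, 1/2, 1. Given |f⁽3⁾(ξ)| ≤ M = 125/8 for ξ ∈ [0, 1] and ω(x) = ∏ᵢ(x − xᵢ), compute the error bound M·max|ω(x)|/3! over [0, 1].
125*sqrt(3)/1728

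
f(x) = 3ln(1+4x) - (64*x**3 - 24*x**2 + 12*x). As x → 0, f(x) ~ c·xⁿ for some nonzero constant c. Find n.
4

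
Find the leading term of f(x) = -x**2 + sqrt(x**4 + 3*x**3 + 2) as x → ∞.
3*x/2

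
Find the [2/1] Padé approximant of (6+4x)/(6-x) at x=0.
(2*x/3 + 1)/(1 - x/6)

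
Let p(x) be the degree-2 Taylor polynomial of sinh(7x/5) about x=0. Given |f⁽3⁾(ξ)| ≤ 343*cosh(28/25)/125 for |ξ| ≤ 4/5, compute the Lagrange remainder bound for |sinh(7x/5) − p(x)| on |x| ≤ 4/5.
10976*cosh(28/25)/46875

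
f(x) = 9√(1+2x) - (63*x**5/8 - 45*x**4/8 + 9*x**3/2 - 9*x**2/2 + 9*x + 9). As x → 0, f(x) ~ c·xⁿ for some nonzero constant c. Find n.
6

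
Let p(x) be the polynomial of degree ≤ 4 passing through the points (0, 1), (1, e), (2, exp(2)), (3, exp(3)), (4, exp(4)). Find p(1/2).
-35*exp(2)/64 - 5*exp(4)/128 + 35/128 + 35*e/32 + 7*exp(3)/32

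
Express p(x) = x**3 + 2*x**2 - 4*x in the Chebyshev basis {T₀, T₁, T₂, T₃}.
T₀ + (-13/4)T₁ + T₂ + (1/4)T₃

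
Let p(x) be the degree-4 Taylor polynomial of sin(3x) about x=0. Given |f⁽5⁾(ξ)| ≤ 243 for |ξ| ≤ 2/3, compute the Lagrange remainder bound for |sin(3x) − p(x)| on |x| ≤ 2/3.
4/15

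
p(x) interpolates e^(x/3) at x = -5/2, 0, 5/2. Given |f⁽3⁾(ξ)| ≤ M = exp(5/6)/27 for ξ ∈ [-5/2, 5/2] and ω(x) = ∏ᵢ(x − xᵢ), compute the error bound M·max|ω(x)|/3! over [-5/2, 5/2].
125*sqrt(3)*exp(5/6)/5832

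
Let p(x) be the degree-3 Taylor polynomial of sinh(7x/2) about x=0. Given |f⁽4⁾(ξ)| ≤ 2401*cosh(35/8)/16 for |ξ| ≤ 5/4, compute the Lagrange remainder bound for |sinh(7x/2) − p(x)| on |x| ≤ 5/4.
1500625*cosh(35/8)/98304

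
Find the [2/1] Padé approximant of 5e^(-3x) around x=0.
(15*x**2/2 - 10*x + 5)/(x + 1)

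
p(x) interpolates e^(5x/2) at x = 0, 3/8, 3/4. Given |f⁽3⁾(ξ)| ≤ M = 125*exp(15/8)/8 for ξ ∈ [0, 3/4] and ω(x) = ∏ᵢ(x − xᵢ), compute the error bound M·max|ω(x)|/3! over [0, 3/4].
125*sqrt(3)*exp(15/8)/4096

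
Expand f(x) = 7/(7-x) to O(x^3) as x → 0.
1 + x/7 + x**2/49 + O(x**3)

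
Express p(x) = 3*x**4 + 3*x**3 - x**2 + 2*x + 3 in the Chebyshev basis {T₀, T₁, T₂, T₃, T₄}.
(29/8)T₀ + (17/4)T₁ + T₂ + (3/4)T₃ + (3/8)T₄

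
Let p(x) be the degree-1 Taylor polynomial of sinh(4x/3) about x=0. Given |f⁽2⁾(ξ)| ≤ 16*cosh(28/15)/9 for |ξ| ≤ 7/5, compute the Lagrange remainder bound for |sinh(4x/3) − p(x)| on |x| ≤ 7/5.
392*cosh(28/15)/225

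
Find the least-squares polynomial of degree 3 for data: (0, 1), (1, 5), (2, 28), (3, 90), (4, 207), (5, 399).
65/63 + (19/378)x + (13/18)x² + (82/27)x³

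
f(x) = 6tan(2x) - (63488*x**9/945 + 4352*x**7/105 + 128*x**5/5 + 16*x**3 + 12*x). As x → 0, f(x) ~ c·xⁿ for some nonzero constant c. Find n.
11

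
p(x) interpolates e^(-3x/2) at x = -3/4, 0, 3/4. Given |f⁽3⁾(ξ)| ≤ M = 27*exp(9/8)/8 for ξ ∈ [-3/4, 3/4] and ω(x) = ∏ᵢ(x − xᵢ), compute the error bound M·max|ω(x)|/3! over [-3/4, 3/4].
27*sqrt(3)*exp(9/8)/512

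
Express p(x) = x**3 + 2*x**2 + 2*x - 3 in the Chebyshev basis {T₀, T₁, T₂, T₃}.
(-2)T₀ + (11/4)T₁ + T₂ + (1/4)T₃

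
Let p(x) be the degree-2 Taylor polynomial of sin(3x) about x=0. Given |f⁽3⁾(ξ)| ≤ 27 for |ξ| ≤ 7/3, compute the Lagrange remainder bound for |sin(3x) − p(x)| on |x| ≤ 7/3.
343/6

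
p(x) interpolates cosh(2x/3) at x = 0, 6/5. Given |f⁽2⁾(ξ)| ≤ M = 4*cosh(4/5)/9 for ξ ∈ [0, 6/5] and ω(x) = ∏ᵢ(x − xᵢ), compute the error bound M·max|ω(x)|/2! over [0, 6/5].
2*cosh(4/5)/25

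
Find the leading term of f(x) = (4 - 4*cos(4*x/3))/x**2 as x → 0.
32/9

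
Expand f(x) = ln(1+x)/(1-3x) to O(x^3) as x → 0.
x + 5*x**2/2 + O(x**3)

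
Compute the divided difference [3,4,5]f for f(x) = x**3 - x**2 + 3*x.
11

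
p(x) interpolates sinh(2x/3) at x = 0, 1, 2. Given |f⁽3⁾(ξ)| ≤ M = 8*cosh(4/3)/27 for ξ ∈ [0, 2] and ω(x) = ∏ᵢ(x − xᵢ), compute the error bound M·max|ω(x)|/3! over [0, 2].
8*sqrt(3)*cosh(4/3)/729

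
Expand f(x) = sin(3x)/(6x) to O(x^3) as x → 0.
1/2 - 3*x**2/4 + O(x**3)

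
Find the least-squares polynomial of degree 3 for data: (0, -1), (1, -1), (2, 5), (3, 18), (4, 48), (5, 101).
-155/126 + (1133/756)x + (-97/63)x² + (115/108)x³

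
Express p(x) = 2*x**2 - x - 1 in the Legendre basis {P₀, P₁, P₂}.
(-1/3)P₀ - P₁ + (4/3)P₂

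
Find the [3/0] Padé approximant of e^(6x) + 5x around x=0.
36*x**3 + 18*x**2 + 11*x + 1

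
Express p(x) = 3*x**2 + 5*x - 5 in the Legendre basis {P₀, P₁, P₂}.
(-4)P₀ + (5)P₁ + (2)P₂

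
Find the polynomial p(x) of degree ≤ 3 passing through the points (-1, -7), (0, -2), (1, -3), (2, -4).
x**3 - 3*x**2 + x - 2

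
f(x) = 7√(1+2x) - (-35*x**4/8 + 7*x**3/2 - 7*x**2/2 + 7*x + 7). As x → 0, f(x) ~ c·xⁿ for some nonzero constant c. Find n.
5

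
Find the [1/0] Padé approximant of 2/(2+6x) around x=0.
1 - 3*x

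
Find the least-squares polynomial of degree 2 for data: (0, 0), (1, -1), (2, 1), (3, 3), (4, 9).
(-9/5)x + x²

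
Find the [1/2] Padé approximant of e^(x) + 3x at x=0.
(361*x/93 + 1)/(-5*x**2/186 - 11*x/93 + 1)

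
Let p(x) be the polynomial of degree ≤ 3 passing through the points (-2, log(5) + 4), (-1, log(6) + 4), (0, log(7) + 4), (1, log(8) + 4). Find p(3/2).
log(384*2**(7/8)*3**(5/16)*5**(11/16)*7**(13/16)/1715) + 4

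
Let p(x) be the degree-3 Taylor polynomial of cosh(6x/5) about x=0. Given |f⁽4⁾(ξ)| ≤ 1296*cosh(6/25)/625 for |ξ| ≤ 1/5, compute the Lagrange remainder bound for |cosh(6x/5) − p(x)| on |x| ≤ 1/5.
54*cosh(6/25)/390625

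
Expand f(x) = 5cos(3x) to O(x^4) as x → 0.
5 - 45*x**2/2 + O(x**4)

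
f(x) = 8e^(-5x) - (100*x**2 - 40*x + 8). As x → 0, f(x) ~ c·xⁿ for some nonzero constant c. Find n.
3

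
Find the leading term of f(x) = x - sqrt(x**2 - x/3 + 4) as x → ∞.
1/6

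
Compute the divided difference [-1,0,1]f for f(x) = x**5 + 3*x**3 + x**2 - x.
1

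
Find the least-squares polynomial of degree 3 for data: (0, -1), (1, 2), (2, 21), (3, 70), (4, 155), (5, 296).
-71/63 + (-110/189)x + (239/126)x² + (109/54)x³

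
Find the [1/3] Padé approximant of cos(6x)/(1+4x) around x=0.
(1 - 15*x/4)/(9*x**3/2 + 3*x**2 + x/4 + 1)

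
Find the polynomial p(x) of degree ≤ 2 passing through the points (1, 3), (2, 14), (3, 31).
3*x**2 + 2*x - 2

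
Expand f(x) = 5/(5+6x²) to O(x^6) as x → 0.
1 - 6*x**2/5 + 36*x**4/25 + O(x**6)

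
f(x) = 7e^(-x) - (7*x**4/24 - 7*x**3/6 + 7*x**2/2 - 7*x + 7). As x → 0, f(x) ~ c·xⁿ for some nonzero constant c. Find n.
5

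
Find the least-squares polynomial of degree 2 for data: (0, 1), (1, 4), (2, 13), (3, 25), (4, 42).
29/35 + (101/70)x + (31/14)x²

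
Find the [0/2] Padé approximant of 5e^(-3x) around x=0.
5/(9*x**2/2 + 3*x + 1)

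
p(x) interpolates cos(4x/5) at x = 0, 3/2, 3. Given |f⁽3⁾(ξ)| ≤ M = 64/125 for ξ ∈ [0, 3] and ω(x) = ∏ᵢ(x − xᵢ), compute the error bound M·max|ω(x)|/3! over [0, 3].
8*sqrt(3)/125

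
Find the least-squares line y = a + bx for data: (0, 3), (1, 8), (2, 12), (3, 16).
a = 33/10, b = 43/10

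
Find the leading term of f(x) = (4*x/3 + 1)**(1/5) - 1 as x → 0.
4*x/15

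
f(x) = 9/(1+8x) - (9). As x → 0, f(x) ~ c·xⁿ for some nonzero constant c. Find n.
1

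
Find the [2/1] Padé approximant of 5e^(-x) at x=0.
(5*x**2/6 - 10*x/3 + 5)/(x/3 + 1)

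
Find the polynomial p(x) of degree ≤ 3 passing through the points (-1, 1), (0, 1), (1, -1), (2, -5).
-x**2 - x + 1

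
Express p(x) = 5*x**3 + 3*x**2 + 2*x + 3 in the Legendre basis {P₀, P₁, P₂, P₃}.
(4)P₀ + (5)P₁ + (2)P₂ + (2)P₃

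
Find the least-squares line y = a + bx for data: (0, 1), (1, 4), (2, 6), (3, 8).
a = 13/10, b = 23/10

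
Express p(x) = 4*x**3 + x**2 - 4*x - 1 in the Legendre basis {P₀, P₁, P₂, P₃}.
(-2/3)P₀ + (-8/5)P₁ + (2/3)P₂ + (8/5)P₃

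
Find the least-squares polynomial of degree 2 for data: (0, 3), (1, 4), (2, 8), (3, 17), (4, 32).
116/35 + (-163/70)x + (33/14)x²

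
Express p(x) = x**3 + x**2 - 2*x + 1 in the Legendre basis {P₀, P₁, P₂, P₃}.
(4/3)P₀ + (-7/5)P₁ + (2/3)P₂ + (2/5)P₃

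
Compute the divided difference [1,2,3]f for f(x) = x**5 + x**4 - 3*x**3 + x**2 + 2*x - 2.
98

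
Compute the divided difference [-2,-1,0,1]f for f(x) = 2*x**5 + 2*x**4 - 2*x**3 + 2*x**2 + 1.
4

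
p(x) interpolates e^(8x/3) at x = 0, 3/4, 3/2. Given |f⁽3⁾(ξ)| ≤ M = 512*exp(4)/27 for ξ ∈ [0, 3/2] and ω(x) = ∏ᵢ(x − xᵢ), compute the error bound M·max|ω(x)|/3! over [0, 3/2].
8*sqrt(3)*exp(4)/27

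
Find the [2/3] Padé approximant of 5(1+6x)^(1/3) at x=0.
(70*x**2 + 40*x + 5)/(-4*x**3/3 + 6*x**2 + 6*x + 1)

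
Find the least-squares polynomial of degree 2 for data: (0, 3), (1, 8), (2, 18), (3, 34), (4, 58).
23/7 + (36/35)x + (22/7)x²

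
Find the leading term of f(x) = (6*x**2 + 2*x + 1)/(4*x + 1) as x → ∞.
3*x/2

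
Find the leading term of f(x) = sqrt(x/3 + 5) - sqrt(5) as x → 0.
sqrt(5)*x/30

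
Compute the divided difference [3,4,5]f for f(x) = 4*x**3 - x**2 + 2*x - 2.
47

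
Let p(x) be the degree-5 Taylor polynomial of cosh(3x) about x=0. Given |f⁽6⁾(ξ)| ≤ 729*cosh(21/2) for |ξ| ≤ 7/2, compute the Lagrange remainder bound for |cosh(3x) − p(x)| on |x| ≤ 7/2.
9529569*cosh(21/2)/5120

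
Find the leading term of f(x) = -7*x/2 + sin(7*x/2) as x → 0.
-343*x**3/48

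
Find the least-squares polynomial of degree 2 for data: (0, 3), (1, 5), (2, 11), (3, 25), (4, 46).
118/35 + (-89/35)x + (23/7)x²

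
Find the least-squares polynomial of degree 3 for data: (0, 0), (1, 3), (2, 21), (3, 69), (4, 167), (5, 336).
-29/126 + (419/108)x + (-775/252)x² + (85/27)x³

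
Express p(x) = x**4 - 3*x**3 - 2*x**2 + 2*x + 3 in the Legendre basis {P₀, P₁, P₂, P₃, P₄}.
(38/15)P₀ + (1/5)P₁ + (-16/21)P₂ + (-6/5)P₃ + (8/35)P₄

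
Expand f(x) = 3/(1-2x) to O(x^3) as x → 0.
3 + 6*x + 12*x**2 + O(x**3)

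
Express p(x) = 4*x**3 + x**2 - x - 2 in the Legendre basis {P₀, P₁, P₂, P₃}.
(-5/3)P₀ + (7/5)P₁ + (2/3)P₂ + (8/5)P₃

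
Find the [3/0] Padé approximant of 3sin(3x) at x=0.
-27*x**3/2 + 9*x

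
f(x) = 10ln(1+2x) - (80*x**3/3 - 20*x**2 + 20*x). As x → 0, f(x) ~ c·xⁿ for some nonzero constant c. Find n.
4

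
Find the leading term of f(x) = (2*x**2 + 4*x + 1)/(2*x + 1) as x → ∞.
x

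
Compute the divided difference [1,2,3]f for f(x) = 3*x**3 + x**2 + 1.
19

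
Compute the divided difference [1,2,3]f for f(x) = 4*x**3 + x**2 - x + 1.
25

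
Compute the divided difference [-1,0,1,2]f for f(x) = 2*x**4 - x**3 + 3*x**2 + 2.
3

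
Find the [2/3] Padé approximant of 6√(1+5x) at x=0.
(525*x**2/8 + 42*x + 6)/(-25*x**3/32 + 45*x**2/16 + 9*x/2 + 1)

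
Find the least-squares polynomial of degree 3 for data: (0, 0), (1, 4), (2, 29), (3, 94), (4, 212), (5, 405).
-1/21 + (-107/126)x + (173/84)x² + (103/36)x³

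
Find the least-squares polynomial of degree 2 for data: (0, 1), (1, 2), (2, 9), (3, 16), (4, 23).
11/35 + (83/35)x + (6/7)x²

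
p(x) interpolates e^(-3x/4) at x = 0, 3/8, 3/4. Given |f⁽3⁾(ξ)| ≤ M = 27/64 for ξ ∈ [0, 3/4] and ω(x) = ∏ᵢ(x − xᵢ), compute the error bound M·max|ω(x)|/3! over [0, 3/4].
27*sqrt(3)/32768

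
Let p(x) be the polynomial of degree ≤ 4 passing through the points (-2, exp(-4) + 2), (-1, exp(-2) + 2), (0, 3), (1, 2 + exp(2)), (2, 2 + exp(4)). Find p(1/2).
(-20*exp(2) + 3 + (-5*exp(4) + 346 + 60*exp(2))*exp(4))*exp(-4)/128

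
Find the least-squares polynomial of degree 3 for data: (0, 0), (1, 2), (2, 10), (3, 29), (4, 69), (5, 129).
19/126 + (59/756)x + (131/252)x² + (25/27)x³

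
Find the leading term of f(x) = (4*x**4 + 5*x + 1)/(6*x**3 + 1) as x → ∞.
2*x/3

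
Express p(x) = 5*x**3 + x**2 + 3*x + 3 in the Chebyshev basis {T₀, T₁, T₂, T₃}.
(7/2)T₀ + (27/4)T₁ + (1/2)T₂ + (5/4)T₃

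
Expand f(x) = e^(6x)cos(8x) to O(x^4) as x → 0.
1 + 6*x - 14*x**2 - 156*x**3 + O(x**4)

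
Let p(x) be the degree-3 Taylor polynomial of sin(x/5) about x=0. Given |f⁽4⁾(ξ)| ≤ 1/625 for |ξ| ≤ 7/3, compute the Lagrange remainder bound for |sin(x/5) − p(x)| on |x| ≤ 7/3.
2401/1215000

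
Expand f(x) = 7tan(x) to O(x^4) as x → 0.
7*x + 7*x**3/3 + O(x**4)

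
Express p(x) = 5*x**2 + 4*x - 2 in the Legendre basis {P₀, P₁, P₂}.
(-1/3)P₀ + (4)P₁ + (10/3)P₂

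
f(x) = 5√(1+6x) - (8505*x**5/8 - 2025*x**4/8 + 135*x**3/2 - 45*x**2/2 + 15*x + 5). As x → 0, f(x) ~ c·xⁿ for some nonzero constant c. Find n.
6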